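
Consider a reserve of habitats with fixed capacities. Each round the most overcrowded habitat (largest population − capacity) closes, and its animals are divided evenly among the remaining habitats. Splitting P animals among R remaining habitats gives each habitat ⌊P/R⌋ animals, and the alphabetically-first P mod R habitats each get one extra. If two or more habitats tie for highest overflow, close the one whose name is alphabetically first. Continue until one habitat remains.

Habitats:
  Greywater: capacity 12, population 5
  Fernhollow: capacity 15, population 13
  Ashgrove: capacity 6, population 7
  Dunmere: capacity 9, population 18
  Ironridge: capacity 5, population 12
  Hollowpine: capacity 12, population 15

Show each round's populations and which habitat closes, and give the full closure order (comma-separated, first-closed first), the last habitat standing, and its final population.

Closure order: Dunmere, Ironridge, Ashgrove, Hollowpine, Fernhollow
Last habitat: Greywater with 70 animals

Round 1: Ashgrove=7 Dunmere=18 Fernhollow=13 Greywater=5 Hollowpine=15 Ironridge=12 → close Dunmere (overflow 9)
  18÷5 = 3 each, +1 to first 3
Round 2: Ashgrove=11 Fernhollow=17 Greywater=9 Hollowpine=18 Ironridge=15 → close Ironridge (overflow 10)
  15÷4 = 3 each, +1 to first 3
Round 3: Ashgrove=15 Fernhollow=21 Greywater=13 Hollowpine=21 → close Ashgrove (overflow 9)
  15÷3 = 5 each, +1 to first 0
Round 4: Fernhollow=26 Greywater=18 Hollowpine=26 → close Hollowpine (overflow 14)
  26÷2 = 13 each, +1 to first 0
Round 5: Fernhollow=39 Greywater=31 → close Fernhollow (overflow 24)
  39÷1 = 39 each, +1 to first 0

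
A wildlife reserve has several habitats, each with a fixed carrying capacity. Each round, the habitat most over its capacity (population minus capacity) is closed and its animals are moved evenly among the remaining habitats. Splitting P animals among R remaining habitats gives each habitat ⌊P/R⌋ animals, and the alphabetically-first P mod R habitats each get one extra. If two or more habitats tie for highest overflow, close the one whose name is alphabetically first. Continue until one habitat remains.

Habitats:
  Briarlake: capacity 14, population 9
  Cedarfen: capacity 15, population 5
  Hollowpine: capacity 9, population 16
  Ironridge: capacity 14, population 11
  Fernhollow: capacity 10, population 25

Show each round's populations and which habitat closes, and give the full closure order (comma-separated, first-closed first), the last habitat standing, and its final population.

Round 1: Briarlake=9 Cedarfen=5 Fernhollow=25 Hollowpine=16 Ironridge=11 → close Fernhollow (overflow 15)
  25÷4 = 6 each, +1 to first 1
Round 2: Briarlake=16 Cedarfen=11 Hollowpine=22 Ironridge=17 → close Hollowpine (overflow 13)
  22÷3 = 7 each, +1 to first 1
Round 3: Briarlake=24 Cedarfen=18 Ironridge=24 → close Briarlake (overflow 10)
  24÷2 = 12 each, +1 to first 0
Round 4: Cedarfen=30 Ironridge=36 → close Ironridge (overflow 22)
  36÷1 = 36 each, +1 to first 0

Closure order: Fernhollow, Hollowpine, Briarlake, Ironridge
Last habitat: Cedarfen with 66 animals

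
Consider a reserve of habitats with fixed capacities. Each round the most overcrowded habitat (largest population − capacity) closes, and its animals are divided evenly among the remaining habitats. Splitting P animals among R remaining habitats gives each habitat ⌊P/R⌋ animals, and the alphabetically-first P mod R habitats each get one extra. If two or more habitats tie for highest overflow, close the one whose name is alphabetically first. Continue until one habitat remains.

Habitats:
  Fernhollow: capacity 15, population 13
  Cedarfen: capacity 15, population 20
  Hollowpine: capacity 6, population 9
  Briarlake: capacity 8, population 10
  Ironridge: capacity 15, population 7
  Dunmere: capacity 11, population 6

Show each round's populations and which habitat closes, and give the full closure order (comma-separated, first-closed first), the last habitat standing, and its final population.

Round 1: Briarlake=10 Cedarfen=20 Dunmere=6 Fernhollow=13 Hollowpine=9 Ironridge=7 → close Cedarfen (overflow 5)
  20÷5 = 4 each, +1 to first 0
Round 2: Briarlake=14 Dunmere=10 Fernhollow=17 Hollowpine=13 Ironridge=11 → close Hollowpine (overflow 7)
  13÷4 = 3 each, +1 to first 1
Round 3: Briarlake=18 Dunmere=13 Fernhollow=20 Ironridge=14 → close Briarlake (overflow 10)
  18÷3 = 6 each, +1 to first 0
Round 4: Dunmere=19 Fernhollow=26 Ironridge=20 → close Fernhollow (overflow 11)
  26÷2 = 13 each, +1 to first 0
Round 5: Dunmere=32 Ironridge=33 → close Dunmere (overflow 21)
  32÷1 = 32 each, +1 to first 0

Closure order: Cedarfen, Hollowpine, Briarlake, Fernhollow, Dunmere
Last habitat: Ironridge with 65 animals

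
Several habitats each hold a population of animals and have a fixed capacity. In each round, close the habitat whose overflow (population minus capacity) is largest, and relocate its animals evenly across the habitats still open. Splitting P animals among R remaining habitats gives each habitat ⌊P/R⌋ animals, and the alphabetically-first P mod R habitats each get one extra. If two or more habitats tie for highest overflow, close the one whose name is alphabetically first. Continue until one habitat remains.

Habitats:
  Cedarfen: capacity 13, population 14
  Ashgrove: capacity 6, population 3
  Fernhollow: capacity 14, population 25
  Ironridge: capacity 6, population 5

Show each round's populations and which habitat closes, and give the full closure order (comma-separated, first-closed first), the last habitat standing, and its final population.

Closure order: Fernhollow, Cedarfen, Ironridge
Last habitat: Ashgrove with 47 animals

Round 1: Ashgrove=3 Cedarfen=14 Fernhollow=25 Ironridge=5 → close Fernhollow (overflow 11)
  25÷3 = 8 each, +1 to first 1
Round 2: Ashgrove=12 Cedarfen=22 Ironridge=13 → close Cedarfen (overflow 9)
  22÷2 = 11 each, +1 to first 0
Round 3: Ashgrove=23 Ironridge=24 → close Ironridge (overflow 18)
  24÷1 = 24 each, +1 to first 0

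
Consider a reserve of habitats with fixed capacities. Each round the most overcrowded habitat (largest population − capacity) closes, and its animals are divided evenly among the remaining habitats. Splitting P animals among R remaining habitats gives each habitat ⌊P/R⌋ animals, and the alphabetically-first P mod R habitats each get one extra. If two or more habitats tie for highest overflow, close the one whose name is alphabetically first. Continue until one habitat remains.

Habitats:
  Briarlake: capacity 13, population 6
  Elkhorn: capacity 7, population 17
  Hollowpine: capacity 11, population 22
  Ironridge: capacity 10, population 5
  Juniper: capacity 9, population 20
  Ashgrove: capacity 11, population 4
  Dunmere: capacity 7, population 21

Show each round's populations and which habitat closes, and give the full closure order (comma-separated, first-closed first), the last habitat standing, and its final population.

Round 1: Ashgrove=4 Briarlake=6 Dunmere=21 Elkhorn=17 Hollowpine=22 Ironridge=5 Juniper=20 → close Dunmere (overflow 14)
  21÷6 = 3 each, +1 to first 3
Round 2: Ashgrove=8 Briarlake=10 Elkhorn=21 Hollowpine=25 Ironridge=8 Juniper=23 → close Elkhorn (overflow 14)
  21÷5 = 4 each, +1 to first 1
Round 3: Ashgrove=13 Briarlake=14 Hollowpine=29 Ironridge=12 Juniper=27 → close Hollowpine (overflow 18)
  29÷4 = 7 each, +1 to first 1
Round 4: Ashgrove=21 Briarlake=21 Ironridge=19 Juniper=34 → close Juniper (overflow 25)
  34÷3 = 11 each, +1 to first 1
Round 5: Ashgrove=33 Briarlake=32 Ironridge=30 → close Ashgrove (overflow 22)
  33÷2 = 16 each, +1 to first 1
Round 6: Briarlake=49 Ironridge=46 → close Briarlake (overflow 36)
  49÷1 = 49 each, +1 to first 0

Closure order: Dunmere, Elkhorn, Hollowpine, Juniper, Ashgrove, Briarlake
Last habitat: Ironridge with 95 animals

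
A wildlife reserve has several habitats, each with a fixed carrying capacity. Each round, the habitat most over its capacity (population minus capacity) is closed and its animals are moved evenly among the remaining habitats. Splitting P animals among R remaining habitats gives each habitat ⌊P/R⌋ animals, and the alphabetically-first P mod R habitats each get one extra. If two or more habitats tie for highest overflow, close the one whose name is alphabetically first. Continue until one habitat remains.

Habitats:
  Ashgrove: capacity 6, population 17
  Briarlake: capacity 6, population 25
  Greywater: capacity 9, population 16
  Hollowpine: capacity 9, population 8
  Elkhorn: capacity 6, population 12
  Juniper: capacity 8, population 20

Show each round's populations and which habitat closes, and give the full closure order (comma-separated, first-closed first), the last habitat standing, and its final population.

Round 1: Ashgrove=17 Briarlake=25 Elkhorn=12 Greywater=16 Hollowpine=8 Juniper=20 → close Briarlake (overflow 19)
  25÷5 = 5 each, +1 to first 0
Round 2: Ashgrove=22 Elkhorn=17 Greywater=21 Hollowpine=13 Juniper=25 → close Juniper (overflow 17)
  25÷4 = 6 each, +1 to first 1
Round 3: Ashgrove=29 Elkhorn=23 Greywater=27 Hollowpine=19 → close Ashgrove (overflow 23)
  29÷3 = 9 each, +1 to first 2
Round 4: Elkhorn=33 Greywater=37 Hollowpine=28 → close Greywater (overflow 28)
  37÷2 = 18 each, +1 to first 1
Round 5: Elkhorn=52 Hollowpine=46 → close Elkhorn (overflow 46)
  52÷1 = 52 each, +1 to first 0

Closure order: Briarlake, Juniper, Ashgrove, Greywater, Elkhorn
Last habitat: Hollowpine with 98 animals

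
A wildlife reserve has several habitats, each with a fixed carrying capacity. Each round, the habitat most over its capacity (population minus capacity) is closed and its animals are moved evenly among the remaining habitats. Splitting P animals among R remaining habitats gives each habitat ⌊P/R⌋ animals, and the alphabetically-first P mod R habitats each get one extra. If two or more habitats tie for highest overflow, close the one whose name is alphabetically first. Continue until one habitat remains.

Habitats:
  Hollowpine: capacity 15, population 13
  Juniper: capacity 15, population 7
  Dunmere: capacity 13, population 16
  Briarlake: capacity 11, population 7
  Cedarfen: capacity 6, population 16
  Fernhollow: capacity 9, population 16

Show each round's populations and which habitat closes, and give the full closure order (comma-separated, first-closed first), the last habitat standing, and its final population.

Closure order: Cedarfen, Fernhollow, Dunmere, Hollowpine, Briarlake
Last habitat: Juniper with 75 animals

Round 1: Briarlake=7 Cedarfen=16 Dunmere=16 Fernhollow=16 Hollowpine=13 Juniper=7 → close Cedarfen (overflow 10)
  16÷5 = 3 each, +1 to first 1
Round 2: Briarlake=11 Dunmere=19 Fernhollow=19 Hollowpine=16 Juniper=10 → close Fernhollow (overflow 10)
  19÷4 = 4 each, +1 to first 3
Round 3: Briarlake=16 Dunmere=24 Hollowpine=21 Juniper=14 → close Dunmere (overflow 11)
  24÷3 = 8 each, +1 to first 0
Round 4: Briarlake=24 Hollowpine=29 Juniper=22 → close Hollowpine (overflow 14)
  29÷2 = 14 each, +1 to first 1
Round 5: Briarlake=39 Juniper=36 → close Briarlake (overflow 28)
  39÷1 = 39 each, +1 to first 0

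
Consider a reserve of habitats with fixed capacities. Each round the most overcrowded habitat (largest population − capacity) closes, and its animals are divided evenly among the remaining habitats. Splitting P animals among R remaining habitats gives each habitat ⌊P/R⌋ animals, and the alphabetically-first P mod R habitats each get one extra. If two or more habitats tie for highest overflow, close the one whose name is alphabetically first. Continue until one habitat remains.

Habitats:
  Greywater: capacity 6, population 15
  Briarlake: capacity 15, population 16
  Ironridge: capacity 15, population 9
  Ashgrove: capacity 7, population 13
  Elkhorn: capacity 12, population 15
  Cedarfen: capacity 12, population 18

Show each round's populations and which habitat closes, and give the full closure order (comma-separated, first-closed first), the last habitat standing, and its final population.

Round 1: Ashgrove=13 Briarlake=16 Cedarfen=18 Elkhorn=15 Greywater=15 Ironridge=9 → close Greywater (overflow 9)
  15÷5 = 3 each, +1 to first 0
Round 2: Ashgrove=16 Briarlake=19 Cedarfen=21 Elkhorn=18 Ironridge=12 → close Ashgrove (overflow 9)
  16÷4 = 4 each, +1 to first 0
Round 3: Briarlake=23 Cedarfen=25 Elkhorn=22 Ironridge=16 → close Cedarfen (overflow 13)
  25÷3 = 8 each, +1 to first 1
Round 4: Briarlake=32 Elkhorn=30 Ironridge=24 → close Elkhorn (overflow 18)
  30÷2 = 15 each, +1 to first 0
Round 5: Briarlake=47 Ironridge=39 → close Briarlake (overflow 32)
  47÷1 = 47 each, +1 to first 0

Closure order: Greywater, Ashgrove, Cedarfen, Elkhorn, Briarlake
Last habitat: Ironridge with 86 animals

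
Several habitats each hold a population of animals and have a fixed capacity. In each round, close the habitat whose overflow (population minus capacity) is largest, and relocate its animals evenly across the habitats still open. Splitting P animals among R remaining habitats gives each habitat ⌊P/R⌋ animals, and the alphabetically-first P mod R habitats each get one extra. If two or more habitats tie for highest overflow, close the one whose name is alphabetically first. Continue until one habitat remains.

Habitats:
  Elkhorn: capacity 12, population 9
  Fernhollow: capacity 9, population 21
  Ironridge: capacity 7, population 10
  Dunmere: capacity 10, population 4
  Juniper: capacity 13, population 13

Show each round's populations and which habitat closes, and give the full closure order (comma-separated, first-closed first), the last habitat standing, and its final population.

Closure order: Fernhollow, Ironridge, Juniper, Elkhorn
Last habitat: Dunmere with 57 animals

Round 1: Dunmere=4 Elkhorn=9 Fernhollow=21 Ironridge=10 Juniper=13 → close Fernhollow (overflow 12)
  21÷4 = 5 each, +1 to first 1
Round 2: Dunmere=10 Elkhorn=14 Ironridge=15 Juniper=18 → close Ironridge (overflow 8)
  15÷3 = 5 each, +1 to first 0
Round 3: Dunmere=15 Elkhorn=19 Juniper=23 → close Juniper (overflow 10)
  23÷2 = 11 each, +1 to first 1
Round 4: Dunmere=27 Elkhorn=30 → close Elkhorn (overflow 18)
  30÷1 = 30 each, +1 to first 0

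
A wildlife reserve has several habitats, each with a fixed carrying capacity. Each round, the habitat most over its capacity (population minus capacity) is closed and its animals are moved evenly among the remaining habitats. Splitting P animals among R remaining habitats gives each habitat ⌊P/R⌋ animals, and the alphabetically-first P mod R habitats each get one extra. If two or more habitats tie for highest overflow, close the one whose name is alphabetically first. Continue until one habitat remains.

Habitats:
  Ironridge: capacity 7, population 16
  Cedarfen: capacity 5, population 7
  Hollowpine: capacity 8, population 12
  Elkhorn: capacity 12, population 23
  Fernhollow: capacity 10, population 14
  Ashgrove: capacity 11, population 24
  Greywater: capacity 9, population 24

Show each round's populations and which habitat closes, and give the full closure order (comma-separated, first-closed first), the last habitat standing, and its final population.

Closure order: Greywater, Ashgrove, Elkhorn, Ironridge, Fernhollow, Cedarfen
Last habitat: Hollowpine with 120 animals

Round 1: Ashgrove=24 Cedarfen=7 Elkhorn=23 Fernhollow=14 Greywater=24 Hollowpine=12 Ironridge=16 → close Greywater (overflow 15)
  24÷6 = 4 each, +1 to first 0
Round 2: Ashgrove=28 Cedarfen=11 Elkhorn=27 Fernhollow=18 Hollowpine=16 Ironridge=20 → close Ashgrove (overflow 17)
  28÷5 = 5 each, +1 to first 3
Round 3: Cedarfen=17 Elkhorn=33 Fernhollow=24 Hollowpine=21 Ironridge=25 → close Elkhorn (overflow 21)
  33÷4 = 8 each, +1 to first 1
Round 4: Cedarfen=26 Fernhollow=32 Hollowpine=29 Ironridge=33 → close Ironridge (overflow 26)
  33÷3 = 11 each, +1 to first 0
Round 5: Cedarfen=37 Fernhollow=43 Hollowpine=40 → close Fernhollow (overflow 33)
  43÷2 = 21 each, +1 to first 1
Round 6: Cedarfen=59 Hollowpine=61 → close Cedarfen (overflow 54)
  59÷1 = 59 each, +1 to first 0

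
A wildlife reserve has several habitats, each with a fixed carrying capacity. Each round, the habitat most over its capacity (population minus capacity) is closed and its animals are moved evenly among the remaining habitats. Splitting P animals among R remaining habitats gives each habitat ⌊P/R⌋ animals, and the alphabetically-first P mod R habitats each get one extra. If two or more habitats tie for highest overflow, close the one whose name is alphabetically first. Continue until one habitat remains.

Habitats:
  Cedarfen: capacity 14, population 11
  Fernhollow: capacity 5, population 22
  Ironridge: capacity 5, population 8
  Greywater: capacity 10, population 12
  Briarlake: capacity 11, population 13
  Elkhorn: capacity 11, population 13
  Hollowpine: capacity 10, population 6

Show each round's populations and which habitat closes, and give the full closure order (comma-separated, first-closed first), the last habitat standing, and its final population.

Closure order: Fernhollow, Briarlake, Elkhorn, Greywater, Ironridge, Cedarfen
Last habitat: Hollowpine with 85 animals

Round 1: Briarlake=13 Cedarfen=11 Elkhorn=13 Fernhollow=22 Greywater=12 Hollowpine=6 Ironridge=8 → close Fernhollow (overflow 17)
  22÷6 = 3 each, +1 to first 4
Round 2: Briarlake=17 Cedarfen=15 Elkhorn=17 Greywater=16 Hollowpine=9 Ironridge=11 → close Briarlake (overflow 6)
  17÷5 = 3 each, +1 to first 2
Round 3: Cedarfen=19 Elkhorn=21 Greywater=19 Hollowpine=12 Ironridge=14 → close Elkhorn (overflow 10)
  21÷4 = 5 each, +1 to first 1
Round 4: Cedarfen=25 Greywater=24 Hollowpine=17 Ironridge=19 → close Greywater (overflow 14)
  24÷3 = 8 each, +1 to first 0
Round 5: Cedarfen=33 Hollowpine=25 Ironridge=27 → close Ironridge (overflow 22)
  27÷2 = 13 each, +1 to first 1
Round 6: Cedarfen=47 Hollowpine=38 → close Cedarfen (overflow 33)
  47÷1 = 47 each, +1 to first 0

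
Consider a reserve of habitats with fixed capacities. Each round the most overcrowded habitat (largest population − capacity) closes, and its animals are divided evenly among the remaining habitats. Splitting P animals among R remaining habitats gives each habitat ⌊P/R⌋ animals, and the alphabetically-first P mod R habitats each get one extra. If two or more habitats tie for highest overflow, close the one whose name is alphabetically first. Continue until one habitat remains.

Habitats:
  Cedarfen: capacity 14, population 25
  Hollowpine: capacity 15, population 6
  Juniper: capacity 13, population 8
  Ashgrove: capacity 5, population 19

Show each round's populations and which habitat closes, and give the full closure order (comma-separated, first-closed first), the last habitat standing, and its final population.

Closure order: Ashgrove, Cedarfen, Juniper
Last habitat: Hollowpine with 58 animals

Round 1: Ashgrove=19 Cedarfen=25 Hollowpine=6 Juniper=8 → close Ashgrove (overflow 14)
  19÷3 = 6 each, +1 to first 1
Round 2: Cedarfen=32 Hollowpine=12 Juniper=14 → close Cedarfen (overflow 18)
  32÷2 = 16 each, +1 to first 0
Round 3: Hollowpine=28 Juniper=30 → close Juniper (overflow 17)
  30÷1 = 30 each, +1 to first 0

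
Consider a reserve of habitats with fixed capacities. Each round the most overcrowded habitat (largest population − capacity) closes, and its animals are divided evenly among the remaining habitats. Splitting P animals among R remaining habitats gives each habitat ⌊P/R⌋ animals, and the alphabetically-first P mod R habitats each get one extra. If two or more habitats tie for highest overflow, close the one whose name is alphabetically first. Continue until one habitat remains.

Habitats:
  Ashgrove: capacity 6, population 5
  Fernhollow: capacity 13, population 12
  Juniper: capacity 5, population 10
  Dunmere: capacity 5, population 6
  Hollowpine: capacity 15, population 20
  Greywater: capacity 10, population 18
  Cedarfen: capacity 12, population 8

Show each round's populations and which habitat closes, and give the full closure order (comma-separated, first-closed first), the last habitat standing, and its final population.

Round 1: Ashgrove=5 Cedarfen=8 Dunmere=6 Fernhollow=12 Greywater=18 Hollowpine=20 Juniper=10 → close Greywater (overflow 8)
  18÷6 = 3 each, +1 to first 0
Round 2: Ashgrove=8 Cedarfen=11 Dunmere=9 Fernhollow=15 Hollowpine=23 Juniper=13 → close Hollowpine (overflow 8)
  23÷5 = 4 each, +1 to first 3
Round 3: Ashgrove=13 Cedarfen=16 Dunmere=14 Fernhollow=19 Juniper=17 → close Juniper (overflow 12)
  17÷4 = 4 each, +1 to first 1
Round 4: Ashgrove=18 Cedarfen=20 Dunmere=18 Fernhollow=23 → close Dunmere (overflow 13)
  18÷3 = 6 each, +1 to first 0
Round 5: Ashgrove=24 Cedarfen=26 Fernhollow=29 → close Ashgrove (overflow 18)
  24÷2 = 12 each, +1 to first 0
Round 6: Cedarfen=38 Fernhollow=41 → close Fernhollow (overflow 28)
  41÷1 = 41 each, +1 to first 0

Closure order: Greywater, Hollowpine, Juniper, Dunmere, Ashgrove, Fernhollow
Last habitat: Cedarfen with 79 animals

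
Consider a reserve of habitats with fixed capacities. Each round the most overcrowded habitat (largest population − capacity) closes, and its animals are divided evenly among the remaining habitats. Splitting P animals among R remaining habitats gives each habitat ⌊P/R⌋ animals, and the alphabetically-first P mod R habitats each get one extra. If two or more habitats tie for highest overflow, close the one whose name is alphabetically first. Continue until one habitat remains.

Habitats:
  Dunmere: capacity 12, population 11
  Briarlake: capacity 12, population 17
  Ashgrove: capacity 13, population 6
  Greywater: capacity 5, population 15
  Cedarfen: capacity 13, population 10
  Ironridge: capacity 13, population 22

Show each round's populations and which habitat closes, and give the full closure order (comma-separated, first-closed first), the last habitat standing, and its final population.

Closure order: Greywater, Ironridge, Briarlake, Dunmere, Cedarfen
Last habitat: Ashgrove with 81 animals

Round 1: Ashgrove=6 Briarlake=17 Cedarfen=10 Dunmere=11 Greywater=15 Ironridge=22 → close Greywater (overflow 10)
  15÷5 = 3 each, +1 to first 0
Round 2: Ashgrove=9 Briarlake=20 Cedarfen=13 Dunmere=14 Ironridge=25 → close Ironridge (overflow 12)
  25÷4 = 6 each, +1 to first 1
Round 3: Ashgrove=16 Briarlake=26 Cedarfen=19 Dunmere=20 → close Briarlake (overflow 14)
  26÷3 = 8 each, +1 to first 2
Round 4: Ashgrove=25 Cedarfen=28 Dunmere=28 → close Dunmere (overflow 16)
  28÷2 = 14 each, +1 to first 0
Round 5: Ashgrove=39 Cedarfen=42 → close Cedarfen (overflow 29)
  42÷1 = 42 each, +1 to first 0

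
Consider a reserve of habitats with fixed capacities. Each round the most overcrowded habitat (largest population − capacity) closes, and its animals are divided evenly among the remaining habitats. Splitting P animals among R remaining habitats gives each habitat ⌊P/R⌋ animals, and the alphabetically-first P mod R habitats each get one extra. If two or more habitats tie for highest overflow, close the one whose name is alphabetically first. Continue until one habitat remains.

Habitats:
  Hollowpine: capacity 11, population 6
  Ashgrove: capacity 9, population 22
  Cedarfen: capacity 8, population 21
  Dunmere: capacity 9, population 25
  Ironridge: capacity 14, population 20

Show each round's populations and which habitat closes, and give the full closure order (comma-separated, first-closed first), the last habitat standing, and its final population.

Round 1: Ashgrove=22 Cedarfen=21 Dunmere=25 Hollowpine=6 Ironridge=20 → close Dunmere (overflow 16)
  25÷4 = 6 each, +1 to first 1
Round 2: Ashgrove=29 Cedarfen=27 Hollowpine=12 Ironridge=26 → close Ashgrove (overflow 20)
  29÷3 = 9 each, +1 to first 2
Round 3: Cedarfen=37 Hollowpine=22 Ironridge=35 → close Cedarfen (overflow 29)
  37÷2 = 18 each, +1 to first 1
Round 4: Hollowpine=41 Ironridge=53 → close Ironridge (overflow 39)
  53÷1 = 53 each, +1 to first 0

Closure order: Dunmere, Ashgrove, Cedarfen, Ironridge
Last habitat: Hollowpine with 94 animals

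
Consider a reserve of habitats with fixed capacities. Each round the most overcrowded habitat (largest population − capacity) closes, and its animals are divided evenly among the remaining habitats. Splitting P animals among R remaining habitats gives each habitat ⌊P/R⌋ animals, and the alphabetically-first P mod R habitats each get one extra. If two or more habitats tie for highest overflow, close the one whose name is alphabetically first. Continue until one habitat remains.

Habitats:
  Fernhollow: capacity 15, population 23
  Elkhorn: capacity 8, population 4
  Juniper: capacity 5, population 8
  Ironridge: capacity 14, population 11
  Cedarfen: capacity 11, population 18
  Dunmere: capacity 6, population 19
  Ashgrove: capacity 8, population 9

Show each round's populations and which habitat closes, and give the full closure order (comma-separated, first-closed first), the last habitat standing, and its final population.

Round 1: Ashgrove=9 Cedarfen=18 Dunmere=19 Elkhorn=4 Fernhollow=23 Ironridge=11 Juniper=8 → close Dunmere (overflow 13)
  19÷6 = 3 each, +1 to first 1
Round 2: Ashgrove=13 Cedarfen=21 Elkhorn=7 Fernhollow=26 Ironridge=14 Juniper=11 → close Fernhollow (overflow 11)
  26÷5 = 5 each, +1 to first 1
Round 3: Ashgrove=19 Cedarfen=26 Elkhorn=12 Ironridge=19 Juniper=16 → close Cedarfen (overflow 15)
  26÷4 = 6 each, +1 to first 2
Round 4: Ashgrove=26 Elkhorn=19 Ironridge=25 Juniper=22 → close Ashgrove (overflow 18)
  26÷3 = 8 each, +1 to first 2
Round 5: Elkhorn=28 Ironridge=34 Juniper=30 → close Juniper (overflow 25)
  30÷2 = 15 each, +1 to first 0
Round 6: Elkhorn=43 Ironridge=49 → close Elkhorn (overflow 35)
  43÷1 = 43 each, +1 to first 0

Closure order: Dunmere, Fernhollow, Cedarfen, Ashgrove, Juniper, Elkhorn
Last habitat: Ironridge with 92 animals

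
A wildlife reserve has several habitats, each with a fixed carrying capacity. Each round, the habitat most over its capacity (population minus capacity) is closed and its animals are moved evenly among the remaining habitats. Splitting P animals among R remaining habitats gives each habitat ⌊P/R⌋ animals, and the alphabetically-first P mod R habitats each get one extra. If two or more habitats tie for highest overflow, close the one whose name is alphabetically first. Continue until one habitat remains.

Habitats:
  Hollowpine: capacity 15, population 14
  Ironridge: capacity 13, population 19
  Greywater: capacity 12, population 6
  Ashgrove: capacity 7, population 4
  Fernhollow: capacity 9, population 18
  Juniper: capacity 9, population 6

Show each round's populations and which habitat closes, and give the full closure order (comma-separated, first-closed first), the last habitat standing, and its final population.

Closure order: Fernhollow, Ironridge, Hollowpine, Ashgrove, Greywater
Last habitat: Juniper with 67 animals

Round 1: Ashgrove=4 Fernhollow=18 Greywater=6 Hollowpine=14 Ironridge=19 Juniper=6 → close Fernhollow (overflow 9)
  18÷5 = 3 each, +1 to first 3
Round 2: Ashgrove=8 Greywater=10 Hollowpine=18 Ironridge=22 Juniper=9 → close Ironridge (overflow 9)
  22÷4 = 5 each, +1 to first 2
Round 3: Ashgrove=14 Greywater=16 Hollowpine=23 Juniper=14 → close Hollowpine (overflow 8)
  23÷3 = 7 each, +1 to first 2
Round 4: Ashgrove=22 Greywater=24 Juniper=21 → close Ashgrove (overflow 15)
  22÷2 = 11 each, +1 to first 0
Round 5: Greywater=35 Juniper=32 → close Greywater (overflow 23)
  35÷1 = 35 each, +1 to first 0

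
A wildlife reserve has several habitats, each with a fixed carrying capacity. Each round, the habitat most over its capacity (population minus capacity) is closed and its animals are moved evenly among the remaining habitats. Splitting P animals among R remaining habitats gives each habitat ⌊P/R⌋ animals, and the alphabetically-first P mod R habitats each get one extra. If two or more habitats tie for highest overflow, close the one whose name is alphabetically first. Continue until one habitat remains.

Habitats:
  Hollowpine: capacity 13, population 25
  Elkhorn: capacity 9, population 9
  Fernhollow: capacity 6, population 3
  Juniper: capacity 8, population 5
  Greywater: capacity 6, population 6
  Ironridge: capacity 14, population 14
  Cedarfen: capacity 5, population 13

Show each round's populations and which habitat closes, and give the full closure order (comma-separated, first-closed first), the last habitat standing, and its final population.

Closure order: Hollowpine, Cedarfen, Elkhorn, Greywater, Ironridge, Fernhollow
Last habitat: Juniper with 75 animals

Round 1: Cedarfen=13 Elkhorn=9 Fernhollow=3 Greywater=6 Hollowpine=25 Ironridge=14 Juniper=5 → close Hollowpine (overflow 12)
  25÷6 = 4 each, +1 to first 1
Round 2: Cedarfen=18 Elkhorn=13 Fernhollow=7 Greywater=10 Ironridge=18 Juniper=9 → close Cedarfen (overflow 13)
  18÷5 = 3 each, +1 to first 3
Round 3: Elkhorn=17 Fernhollow=11 Greywater=14 Ironridge=21 Juniper=12 → close Elkhorn (overflow 8)
  17÷4 = 4 each, +1 to first 1
Round 4: Fernhollow=16 Greywater=18 Ironridge=25 Juniper=16 → close Greywater (overflow 12)
  18÷3 = 6 each, +1 to first 0
Round 5: Fernhollow=22 Ironridge=31 Juniper=22 → close Ironridge (overflow 17)
  31÷2 = 15 each, +1 to first 1
Round 6: Fernhollow=38 Juniper=37 → close Fernhollow (overflow 32)
  38÷1 = 38 each, +1 to first 0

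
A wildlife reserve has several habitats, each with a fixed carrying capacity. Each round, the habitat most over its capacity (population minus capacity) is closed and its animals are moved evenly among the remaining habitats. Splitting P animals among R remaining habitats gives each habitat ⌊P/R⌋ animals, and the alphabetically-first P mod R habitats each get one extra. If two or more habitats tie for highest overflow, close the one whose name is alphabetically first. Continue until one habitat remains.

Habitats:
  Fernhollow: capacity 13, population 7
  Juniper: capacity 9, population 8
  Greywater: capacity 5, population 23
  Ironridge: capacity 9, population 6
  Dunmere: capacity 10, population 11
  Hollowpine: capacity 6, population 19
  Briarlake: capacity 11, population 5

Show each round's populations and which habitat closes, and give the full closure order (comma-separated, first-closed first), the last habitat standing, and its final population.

Closure order: Greywater, Hollowpine, Dunmere, Juniper, Ironridge, Briarlake
Last habitat: Fernhollow with 79 animals

Round 1: Briarlake=5 Dunmere=11 Fernhollow=7 Greywater=23 Hollowpine=19 Ironridge=6 Juniper=8 → close Greywater (overflow 18)
  23÷6 = 3 each, +1 to first 5
Round 2: Briarlake=9 Dunmere=15 Fernhollow=11 Hollowpine=23 Ironridge=10 Juniper=11 → close Hollowpine (overflow 17)
  23÷5 = 4 each, +1 to first 3
Round 3: Briarlake=14 Dunmere=20 Fernhollow=16 Ironridge=14 Juniper=15 → close Dunmere (overflow 10)
  20÷4 = 5 each, +1 to first 0
Round 4: Briarlake=19 Fernhollow=21 Ironridge=19 Juniper=20 → close Juniper (overflow 11)
  20÷3 = 6 each, +1 to first 2
Round 5: Briarlake=26 Fernhollow=28 Ironridge=25 → close Ironridge (overflow 16)
  25÷2 = 12 each, +1 to first 1
Round 6: Briarlake=39 Fernhollow=40 → close Briarlake (overflow 28)
  39÷1 = 39 each, +1 to first 0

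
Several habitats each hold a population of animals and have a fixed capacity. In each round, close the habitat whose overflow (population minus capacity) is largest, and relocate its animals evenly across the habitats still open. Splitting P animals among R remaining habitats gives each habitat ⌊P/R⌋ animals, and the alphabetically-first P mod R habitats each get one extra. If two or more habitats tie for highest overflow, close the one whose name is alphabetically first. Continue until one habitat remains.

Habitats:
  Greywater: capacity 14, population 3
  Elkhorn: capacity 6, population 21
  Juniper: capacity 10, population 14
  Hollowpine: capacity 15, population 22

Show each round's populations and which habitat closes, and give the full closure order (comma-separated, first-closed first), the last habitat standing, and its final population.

Closure order: Elkhorn, Hollowpine, Juniper
Last habitat: Greywater with 60 animals

Round 1: Elkhorn=21 Greywater=3 Hollowpine=22 Juniper=14 → close Elkhorn (overflow 15)
  21÷3 = 7 each, +1 to first 0
Round 2: Greywater=10 Hollowpine=29 Juniper=21 → close Hollowpine (overflow 14)
  29÷2 = 14 each, +1 to first 1
Round 3: Greywater=25 Juniper=35 → close Juniper (overflow 25)
  35÷1 = 35 each, +1 to first 0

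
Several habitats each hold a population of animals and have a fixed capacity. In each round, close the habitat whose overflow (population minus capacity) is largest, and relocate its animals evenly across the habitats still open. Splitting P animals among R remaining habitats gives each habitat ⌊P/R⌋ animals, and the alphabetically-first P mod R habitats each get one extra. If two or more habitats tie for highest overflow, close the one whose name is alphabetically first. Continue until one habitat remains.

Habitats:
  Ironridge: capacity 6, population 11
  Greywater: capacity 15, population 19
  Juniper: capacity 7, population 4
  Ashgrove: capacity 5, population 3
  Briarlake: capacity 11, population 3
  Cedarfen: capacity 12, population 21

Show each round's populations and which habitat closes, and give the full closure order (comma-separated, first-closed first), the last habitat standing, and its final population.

Round 1: Ashgrove=3 Briarlake=3 Cedarfen=21 Greywater=19 Ironridge=11 Juniper=4 → close Cedarfen (overflow 9)
  21÷5 = 4 each, +1 to first 1
Round 2: Ashgrove=8 Briarlake=7 Greywater=23 Ironridge=15 Juniper=8 → close Ironridge (overflow 9)
  15÷4 = 3 each, +1 to first 3
Round 3: Ashgrove=12 Briarlake=11 Greywater=27 Juniper=11 → close Greywater (overflow 12)
  27÷3 = 9 each, +1 to first 0
Round 4: Ashgrove=21 Briarlake=20 Juniper=20 → close Ashgrove (overflow 16)
  21÷2 = 10 each, +1 to first 1
Round 5: Briarlake=31 Juniper=30 → close Juniper (overflow 23)
  30÷1 = 30 each, +1 to first 0

Closure order: Cedarfen, Ironridge, Greywater, Ashgrove, Juniper
Last habitat: Briarlake with 61 animals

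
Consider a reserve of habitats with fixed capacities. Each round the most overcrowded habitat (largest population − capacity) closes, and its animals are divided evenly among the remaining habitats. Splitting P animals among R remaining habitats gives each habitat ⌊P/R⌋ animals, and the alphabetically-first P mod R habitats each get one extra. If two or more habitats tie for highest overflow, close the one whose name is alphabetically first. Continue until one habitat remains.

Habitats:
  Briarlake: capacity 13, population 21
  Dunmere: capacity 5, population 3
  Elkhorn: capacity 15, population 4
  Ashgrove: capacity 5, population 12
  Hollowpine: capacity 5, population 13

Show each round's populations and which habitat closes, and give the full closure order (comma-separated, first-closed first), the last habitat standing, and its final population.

Round 1: Ashgrove=12 Briarlake=21 Dunmere=3 Elkhorn=4 Hollowpine=13 → close Briarlake (overflow 8)
  21÷4 = 5 each, +1 to first 1
Round 2: Ashgrove=18 Dunmere=8 Elkhorn=9 Hollowpine=18 → close Ashgrove (overflow 13)
  18÷3 = 6 each, +1 to first 0
Round 3: Dunmere=14 Elkhorn=15 Hollowpine=24 → close Hollowpine (overflow 19)
  24÷2 = 12 each, +1 to first 0
Round 4: Dunmere=26 Elkhorn=27 → close Dunmere (overflow 21)
  26÷1 = 26 each, +1 to first 0

Closure order: Briarlake, Ashgrove, Hollowpine, Dunmere
Last habitat: Elkhorn with 53 animals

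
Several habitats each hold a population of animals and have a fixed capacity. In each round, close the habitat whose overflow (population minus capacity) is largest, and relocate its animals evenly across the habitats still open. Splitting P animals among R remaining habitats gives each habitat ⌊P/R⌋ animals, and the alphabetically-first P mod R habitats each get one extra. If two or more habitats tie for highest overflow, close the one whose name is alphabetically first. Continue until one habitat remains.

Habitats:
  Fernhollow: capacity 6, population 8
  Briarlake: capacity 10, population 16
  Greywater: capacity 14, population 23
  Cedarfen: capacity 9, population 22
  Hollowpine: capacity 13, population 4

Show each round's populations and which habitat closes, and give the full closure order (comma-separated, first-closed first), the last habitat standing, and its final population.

Round 1: Briarlake=16 Cedarfen=22 Fernhollow=8 Greywater=23 Hollowpine=4 → close Cedarfen (overflow 13)
  22÷4 = 5 each, +1 to first 2
Round 2: Briarlake=22 Fernhollow=14 Greywater=28 Hollowpine=9 → close Greywater (overflow 14)
  28÷3 = 9 each, +1 to first 1
Round 3: Briarlake=32 Fernhollow=23 Hollowpine=18 → close Briarlake (overflow 22)
  32÷2 = 16 each, +1 to first 0
Round 4: Fernhollow=39 Hollowpine=34 → close Fernhollow (overflow 33)
  39÷1 = 39 each, +1 to first 0

Closure order: Cedarfen, Greywater, Briarlake, Fernhollow
Last habitat: Hollowpine with 73 animals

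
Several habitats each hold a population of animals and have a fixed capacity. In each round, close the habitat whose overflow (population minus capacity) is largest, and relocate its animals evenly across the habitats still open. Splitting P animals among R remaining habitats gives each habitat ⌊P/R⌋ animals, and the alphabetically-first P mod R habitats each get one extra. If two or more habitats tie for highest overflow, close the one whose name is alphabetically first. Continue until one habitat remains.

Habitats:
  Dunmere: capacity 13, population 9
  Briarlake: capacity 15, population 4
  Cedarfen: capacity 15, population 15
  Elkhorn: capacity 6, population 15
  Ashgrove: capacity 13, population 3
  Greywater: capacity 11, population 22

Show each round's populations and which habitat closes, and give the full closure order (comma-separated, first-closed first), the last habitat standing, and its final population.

Closure order: Greywater, Elkhorn, Cedarfen, Dunmere, Ashgrove
Last habitat: Briarlake with 68 animals

Round 1: Ashgrove=3 Briarlake=4 Cedarfen=15 Dunmere=9 Elkhorn=15 Greywater=22 → close Greywater (overflow 11)
  22÷5 = 4 each, +1 to first 2
Round 2: Ashgrove=8 Briarlake=9 Cedarfen=19 Dunmere=13 Elkhorn=19 → close Elkhorn (overflow 13)
  19÷4 = 4 each, +1 to first 3
Round 3: Ashgrove=13 Briarlake=14 Cedarfen=24 Dunmere=17 → close Cedarfen (overflow 9)
  24÷3 = 8 each, +1 to first 0
Round 4: Ashgrove=21 Briarlake=22 Dunmere=25 → close Dunmere (overflow 12)
  25÷2 = 12 each, +1 to first 1
Round 5: Ashgrove=34 Briarlake=34 → close Ashgrove (overflow 21)
  34÷1 = 34 each, +1 to first 0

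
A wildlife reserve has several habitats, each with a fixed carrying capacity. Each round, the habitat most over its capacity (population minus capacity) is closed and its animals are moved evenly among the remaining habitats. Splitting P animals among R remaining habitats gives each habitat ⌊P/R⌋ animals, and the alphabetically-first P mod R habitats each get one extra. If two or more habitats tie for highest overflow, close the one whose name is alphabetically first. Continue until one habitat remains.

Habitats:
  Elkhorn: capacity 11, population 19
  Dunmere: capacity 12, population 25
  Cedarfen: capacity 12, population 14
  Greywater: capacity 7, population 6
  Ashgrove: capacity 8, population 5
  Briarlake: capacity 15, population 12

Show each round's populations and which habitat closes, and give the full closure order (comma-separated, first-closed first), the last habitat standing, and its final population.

Round 1: Ashgrove=5 Briarlake=12 Cedarfen=14 Dunmere=25 Elkhorn=19 Greywater=6 → close Dunmere (overflow 13)
  25÷5 = 5 each, +1 to first 0
Round 2: Ashgrove=10 Briarlake=17 Cedarfen=19 Elkhorn=24 Greywater=11 → close Elkhorn (overflow 13)
  24÷4 = 6 each, +1 to first 0
Round 3: Ashgrove=16 Briarlake=23 Cedarfen=25 Greywater=17 → close Cedarfen (overflow 13)
  25÷3 = 8 each, +1 to first 1
Round 4: Ashgrove=25 Briarlake=31 Greywater=25 → close Greywater (overflow 18)
  25÷2 = 12 each, +1 to first 1
Round 5: Ashgrove=38 Briarlake=43 → close Ashgrove (overflow 30)
  38÷1 = 38 each, +1 to first 0

Closure order: Dunmere, Elkhorn, Cedarfen, Greywater, Ashgrove
Last habitat: Briarlake with 81 animals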